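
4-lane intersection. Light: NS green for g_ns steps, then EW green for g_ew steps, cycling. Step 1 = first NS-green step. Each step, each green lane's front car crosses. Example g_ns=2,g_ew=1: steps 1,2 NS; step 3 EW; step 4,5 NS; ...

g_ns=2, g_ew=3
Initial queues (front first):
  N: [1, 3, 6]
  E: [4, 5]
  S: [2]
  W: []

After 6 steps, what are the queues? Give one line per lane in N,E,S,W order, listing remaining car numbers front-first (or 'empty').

Step 1 [NS]: N:car1-GO,E:wait,S:car2-GO,W:wait | queues: N=2 E=2 S=0 W=0
Step 2 [NS]: N:car3-GO,E:wait,S:empty,W:wait | queues: N=1 E=2 S=0 W=0
Step 3 [EW]: N:wait,E:car4-GO,S:wait,W:empty | queues: N=1 E=1 S=0 W=0
Step 4 [EW]: N:wait,E:car5-GO,S:wait,W:empty | queues: N=1 E=0 S=0 W=0
Step 5 [EW]: N:wait,E:empty,S:wait,W:empty | queues: N=1 E=0 S=0 W=0
Step 6 [NS]: N:car6-GO,E:wait,S:empty,W:wait | queues: N=0 E=0 S=0 W=0

N: empty
E: empty
S: empty
W: empty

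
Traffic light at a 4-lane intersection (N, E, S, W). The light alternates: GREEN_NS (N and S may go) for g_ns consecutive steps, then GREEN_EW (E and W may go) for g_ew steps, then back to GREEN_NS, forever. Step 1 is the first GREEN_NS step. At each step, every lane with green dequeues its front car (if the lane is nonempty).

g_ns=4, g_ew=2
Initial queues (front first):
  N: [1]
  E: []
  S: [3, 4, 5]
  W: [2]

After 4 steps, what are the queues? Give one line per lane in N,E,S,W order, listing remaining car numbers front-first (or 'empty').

Step 1 [NS]: N:car1-GO,E:wait,S:car3-GO,W:wait | queues: N=0 E=0 S=2 W=1
Step 2 [NS]: N:empty,E:wait,S:car4-GO,W:wait | queues: N=0 E=0 S=1 W=1
Step 3 [NS]: N:empty,E:wait,S:car5-GO,W:wait | queues: N=0 E=0 S=0 W=1
Step 4 [NS]: N:empty,E:wait,S:empty,W:wait | queues: N=0 E=0 S=0 W=1

N: empty
E: empty
S: empty
W: 2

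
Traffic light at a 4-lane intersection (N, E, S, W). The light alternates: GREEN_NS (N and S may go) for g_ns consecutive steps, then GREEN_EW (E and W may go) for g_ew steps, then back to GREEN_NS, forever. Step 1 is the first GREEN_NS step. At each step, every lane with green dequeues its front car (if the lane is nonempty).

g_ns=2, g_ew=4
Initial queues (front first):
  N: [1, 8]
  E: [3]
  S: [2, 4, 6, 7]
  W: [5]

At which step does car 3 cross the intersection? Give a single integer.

Step 1 [NS]: N:car1-GO,E:wait,S:car2-GO,W:wait | queues: N=1 E=1 S=3 W=1
Step 2 [NS]: N:car8-GO,E:wait,S:car4-GO,W:wait | queues: N=0 E=1 S=2 W=1
Step 3 [EW]: N:wait,E:car3-GO,S:wait,W:car5-GO | queues: N=0 E=0 S=2 W=0
Step 4 [EW]: N:wait,E:empty,S:wait,W:empty | queues: N=0 E=0 S=2 W=0
Step 5 [EW]: N:wait,E:empty,S:wait,W:empty | queues: N=0 E=0 S=2 W=0
Step 6 [EW]: N:wait,E:empty,S:wait,W:empty | queues: N=0 E=0 S=2 W=0
Step 7 [NS]: N:empty,E:wait,S:car6-GO,W:wait | queues: N=0 E=0 S=1 W=0
Step 8 [NS]: N:empty,E:wait,S:car7-GO,W:wait | queues: N=0 E=0 S=0 W=0
Car 3 crosses at step 3

3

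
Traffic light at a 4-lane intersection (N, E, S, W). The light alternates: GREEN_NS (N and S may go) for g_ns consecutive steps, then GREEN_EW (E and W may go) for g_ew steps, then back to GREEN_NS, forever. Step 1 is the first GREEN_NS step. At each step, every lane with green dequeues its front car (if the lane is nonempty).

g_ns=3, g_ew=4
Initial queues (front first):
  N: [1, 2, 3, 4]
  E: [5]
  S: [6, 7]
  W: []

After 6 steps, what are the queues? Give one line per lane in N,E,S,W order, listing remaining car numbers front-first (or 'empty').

Step 1 [NS]: N:car1-GO,E:wait,S:car6-GO,W:wait | queues: N=3 E=1 S=1 W=0
Step 2 [NS]: N:car2-GO,E:wait,S:car7-GO,W:wait | queues: N=2 E=1 S=0 W=0
Step 3 [NS]: N:car3-GO,E:wait,S:empty,W:wait | queues: N=1 E=1 S=0 W=0
Step 4 [EW]: N:wait,E:car5-GO,S:wait,W:empty | queues: N=1 E=0 S=0 W=0
Step 5 [EW]: N:wait,E:empty,S:wait,W:empty | queues: N=1 E=0 S=0 W=0
Step 6 [EW]: N:wait,E:empty,S:wait,W:empty | queues: N=1 E=0 S=0 W=0

N: 4
E: empty
S: empty
W: empty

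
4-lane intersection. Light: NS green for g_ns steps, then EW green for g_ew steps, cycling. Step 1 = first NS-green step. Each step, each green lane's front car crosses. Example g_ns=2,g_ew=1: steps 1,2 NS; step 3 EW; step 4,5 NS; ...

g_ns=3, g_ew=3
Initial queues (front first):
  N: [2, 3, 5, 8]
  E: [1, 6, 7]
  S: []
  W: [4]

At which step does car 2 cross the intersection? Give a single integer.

Step 1 [NS]: N:car2-GO,E:wait,S:empty,W:wait | queues: N=3 E=3 S=0 W=1
Step 2 [NS]: N:car3-GO,E:wait,S:empty,W:wait | queues: N=2 E=3 S=0 W=1
Step 3 [NS]: N:car5-GO,E:wait,S:empty,W:wait | queues: N=1 E=3 S=0 W=1
Step 4 [EW]: N:wait,E:car1-GO,S:wait,W:car4-GO | queues: N=1 E=2 S=0 W=0
Step 5 [EW]: N:wait,E:car6-GO,S:wait,W:empty | queues: N=1 E=1 S=0 W=0
Step 6 [EW]: N:wait,E:car7-GO,S:wait,W:empty | queues: N=1 E=0 S=0 W=0
Step 7 [NS]: N:car8-GO,E:wait,S:empty,W:wait | queues: N=0 E=0 S=0 W=0
Car 2 crosses at step 1

1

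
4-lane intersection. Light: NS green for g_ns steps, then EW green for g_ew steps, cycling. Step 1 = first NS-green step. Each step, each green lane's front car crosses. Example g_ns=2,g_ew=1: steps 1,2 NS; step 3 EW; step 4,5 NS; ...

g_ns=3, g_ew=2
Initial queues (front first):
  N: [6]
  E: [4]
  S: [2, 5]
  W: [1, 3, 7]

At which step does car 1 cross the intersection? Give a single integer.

Step 1 [NS]: N:car6-GO,E:wait,S:car2-GO,W:wait | queues: N=0 E=1 S=1 W=3
Step 2 [NS]: N:empty,E:wait,S:car5-GO,W:wait | queues: N=0 E=1 S=0 W=3
Step 3 [NS]: N:empty,E:wait,S:empty,W:wait | queues: N=0 E=1 S=0 W=3
Step 4 [EW]: N:wait,E:car4-GO,S:wait,W:car1-GO | queues: N=0 E=0 S=0 W=2
Step 5 [EW]: N:wait,E:empty,S:wait,W:car3-GO | queues: N=0 E=0 S=0 W=1
Step 6 [NS]: N:empty,E:wait,S:empty,W:wait | queues: N=0 E=0 S=0 W=1
Step 7 [NS]: N:empty,E:wait,S:empty,W:wait | queues: N=0 E=0 S=0 W=1
Step 8 [NS]: N:empty,E:wait,S:empty,W:wait | queues: N=0 E=0 S=0 W=1
Step 9 [EW]: N:wait,E:empty,S:wait,W:car7-GO | queues: N=0 E=0 S=0 W=0
Car 1 crosses at step 4

4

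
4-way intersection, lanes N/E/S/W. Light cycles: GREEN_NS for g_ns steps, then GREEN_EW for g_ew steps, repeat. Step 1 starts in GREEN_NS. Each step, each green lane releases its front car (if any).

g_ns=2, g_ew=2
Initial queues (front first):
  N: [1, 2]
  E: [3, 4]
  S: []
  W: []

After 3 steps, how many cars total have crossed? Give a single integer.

Answer: 3

Derivation:
Step 1 [NS]: N:car1-GO,E:wait,S:empty,W:wait | queues: N=1 E=2 S=0 W=0
Step 2 [NS]: N:car2-GO,E:wait,S:empty,W:wait | queues: N=0 E=2 S=0 W=0
Step 3 [EW]: N:wait,E:car3-GO,S:wait,W:empty | queues: N=0 E=1 S=0 W=0
Cars crossed by step 3: 3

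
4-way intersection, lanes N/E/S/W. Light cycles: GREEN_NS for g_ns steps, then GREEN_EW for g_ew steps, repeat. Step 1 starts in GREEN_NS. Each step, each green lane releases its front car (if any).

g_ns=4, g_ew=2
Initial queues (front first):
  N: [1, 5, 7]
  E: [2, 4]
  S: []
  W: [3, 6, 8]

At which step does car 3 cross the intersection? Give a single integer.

Step 1 [NS]: N:car1-GO,E:wait,S:empty,W:wait | queues: N=2 E=2 S=0 W=3
Step 2 [NS]: N:car5-GO,E:wait,S:empty,W:wait | queues: N=1 E=2 S=0 W=3
Step 3 [NS]: N:car7-GO,E:wait,S:empty,W:wait | queues: N=0 E=2 S=0 W=3
Step 4 [NS]: N:empty,E:wait,S:empty,W:wait | queues: N=0 E=2 S=0 W=3
Step 5 [EW]: N:wait,E:car2-GO,S:wait,W:car3-GO | queues: N=0 E=1 S=0 W=2
Step 6 [EW]: N:wait,E:car4-GO,S:wait,W:car6-GO | queues: N=0 E=0 S=0 W=1
Step 7 [NS]: N:empty,E:wait,S:empty,W:wait | queues: N=0 E=0 S=0 W=1
Step 8 [NS]: N:empty,E:wait,S:empty,W:wait | queues: N=0 E=0 S=0 W=1
Step 9 [NS]: N:empty,E:wait,S:empty,W:wait | queues: N=0 E=0 S=0 W=1
Step 10 [NS]: N:empty,E:wait,S:empty,W:wait | queues: N=0 E=0 S=0 W=1
Step 11 [EW]: N:wait,E:empty,S:wait,W:car8-GO | queues: N=0 E=0 S=0 W=0
Car 3 crosses at step 5

5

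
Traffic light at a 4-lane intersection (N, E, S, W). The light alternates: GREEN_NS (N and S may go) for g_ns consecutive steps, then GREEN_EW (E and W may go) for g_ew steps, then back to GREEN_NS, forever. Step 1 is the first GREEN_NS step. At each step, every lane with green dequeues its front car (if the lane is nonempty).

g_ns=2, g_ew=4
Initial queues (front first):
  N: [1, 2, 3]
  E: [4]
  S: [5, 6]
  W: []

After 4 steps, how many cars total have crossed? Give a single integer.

Step 1 [NS]: N:car1-GO,E:wait,S:car5-GO,W:wait | queues: N=2 E=1 S=1 W=0
Step 2 [NS]: N:car2-GO,E:wait,S:car6-GO,W:wait | queues: N=1 E=1 S=0 W=0
Step 3 [EW]: N:wait,E:car4-GO,S:wait,W:empty | queues: N=1 E=0 S=0 W=0
Step 4 [EW]: N:wait,E:empty,S:wait,W:empty | queues: N=1 E=0 S=0 W=0
Cars crossed by step 4: 5

Answer: 5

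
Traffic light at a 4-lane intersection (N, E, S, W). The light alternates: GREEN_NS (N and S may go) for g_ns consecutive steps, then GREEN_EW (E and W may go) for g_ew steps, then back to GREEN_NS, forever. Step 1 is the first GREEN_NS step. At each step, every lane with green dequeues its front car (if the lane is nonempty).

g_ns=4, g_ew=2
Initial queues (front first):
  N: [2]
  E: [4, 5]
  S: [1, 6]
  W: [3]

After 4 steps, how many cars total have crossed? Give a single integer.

Answer: 3

Derivation:
Step 1 [NS]: N:car2-GO,E:wait,S:car1-GO,W:wait | queues: N=0 E=2 S=1 W=1
Step 2 [NS]: N:empty,E:wait,S:car6-GO,W:wait | queues: N=0 E=2 S=0 W=1
Step 3 [NS]: N:empty,E:wait,S:empty,W:wait | queues: N=0 E=2 S=0 W=1
Step 4 [NS]: N:empty,E:wait,S:empty,W:wait | queues: N=0 E=2 S=0 W=1
Cars crossed by step 4: 3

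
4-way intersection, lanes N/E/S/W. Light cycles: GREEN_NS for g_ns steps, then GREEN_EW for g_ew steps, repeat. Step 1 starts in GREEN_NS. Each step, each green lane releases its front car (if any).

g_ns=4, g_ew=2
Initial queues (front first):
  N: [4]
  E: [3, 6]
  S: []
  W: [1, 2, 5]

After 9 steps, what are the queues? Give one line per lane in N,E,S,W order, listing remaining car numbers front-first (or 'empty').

Step 1 [NS]: N:car4-GO,E:wait,S:empty,W:wait | queues: N=0 E=2 S=0 W=3
Step 2 [NS]: N:empty,E:wait,S:empty,W:wait | queues: N=0 E=2 S=0 W=3
Step 3 [NS]: N:empty,E:wait,S:empty,W:wait | queues: N=0 E=2 S=0 W=3
Step 4 [NS]: N:empty,E:wait,S:empty,W:wait | queues: N=0 E=2 S=0 W=3
Step 5 [EW]: N:wait,E:car3-GO,S:wait,W:car1-GO | queues: N=0 E=1 S=0 W=2
Step 6 [EW]: N:wait,E:car6-GO,S:wait,W:car2-GO | queues: N=0 E=0 S=0 W=1
Step 7 [NS]: N:empty,E:wait,S:empty,W:wait | queues: N=0 E=0 S=0 W=1
Step 8 [NS]: N:empty,E:wait,S:empty,W:wait | queues: N=0 E=0 S=0 W=1
Step 9 [NS]: N:empty,E:wait,S:empty,W:wait | queues: N=0 E=0 S=0 W=1

N: empty
E: empty
S: empty
W: 5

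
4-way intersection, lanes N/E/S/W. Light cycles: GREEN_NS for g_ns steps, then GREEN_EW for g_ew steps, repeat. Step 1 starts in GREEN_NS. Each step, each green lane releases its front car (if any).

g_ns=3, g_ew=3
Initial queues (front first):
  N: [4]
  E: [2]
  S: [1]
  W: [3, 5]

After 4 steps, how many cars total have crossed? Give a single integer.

Step 1 [NS]: N:car4-GO,E:wait,S:car1-GO,W:wait | queues: N=0 E=1 S=0 W=2
Step 2 [NS]: N:empty,E:wait,S:empty,W:wait | queues: N=0 E=1 S=0 W=2
Step 3 [NS]: N:empty,E:wait,S:empty,W:wait | queues: N=0 E=1 S=0 W=2
Step 4 [EW]: N:wait,E:car2-GO,S:wait,W:car3-GO | queues: N=0 E=0 S=0 W=1
Cars crossed by step 4: 4

Answer: 4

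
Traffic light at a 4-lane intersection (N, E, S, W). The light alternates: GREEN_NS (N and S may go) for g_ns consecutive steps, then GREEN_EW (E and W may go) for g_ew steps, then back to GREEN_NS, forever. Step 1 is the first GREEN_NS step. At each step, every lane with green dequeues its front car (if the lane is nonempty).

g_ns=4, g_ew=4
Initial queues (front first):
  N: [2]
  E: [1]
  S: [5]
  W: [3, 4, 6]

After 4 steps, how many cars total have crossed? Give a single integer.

Step 1 [NS]: N:car2-GO,E:wait,S:car5-GO,W:wait | queues: N=0 E=1 S=0 W=3
Step 2 [NS]: N:empty,E:wait,S:empty,W:wait | queues: N=0 E=1 S=0 W=3
Step 3 [NS]: N:empty,E:wait,S:empty,W:wait | queues: N=0 E=1 S=0 W=3
Step 4 [NS]: N:empty,E:wait,S:empty,W:wait | queues: N=0 E=1 S=0 W=3
Cars crossed by step 4: 2

Answer: 2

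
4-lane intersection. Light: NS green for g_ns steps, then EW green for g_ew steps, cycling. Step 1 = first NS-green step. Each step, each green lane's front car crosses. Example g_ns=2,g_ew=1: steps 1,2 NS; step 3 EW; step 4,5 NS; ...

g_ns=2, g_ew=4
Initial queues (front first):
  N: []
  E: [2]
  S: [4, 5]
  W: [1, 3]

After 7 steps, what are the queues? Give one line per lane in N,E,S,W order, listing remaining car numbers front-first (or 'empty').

Step 1 [NS]: N:empty,E:wait,S:car4-GO,W:wait | queues: N=0 E=1 S=1 W=2
Step 2 [NS]: N:empty,E:wait,S:car5-GO,W:wait | queues: N=0 E=1 S=0 W=2
Step 3 [EW]: N:wait,E:car2-GO,S:wait,W:car1-GO | queues: N=0 E=0 S=0 W=1
Step 4 [EW]: N:wait,E:empty,S:wait,W:car3-GO | queues: N=0 E=0 S=0 W=0

N: empty
E: empty
S: empty
W: empty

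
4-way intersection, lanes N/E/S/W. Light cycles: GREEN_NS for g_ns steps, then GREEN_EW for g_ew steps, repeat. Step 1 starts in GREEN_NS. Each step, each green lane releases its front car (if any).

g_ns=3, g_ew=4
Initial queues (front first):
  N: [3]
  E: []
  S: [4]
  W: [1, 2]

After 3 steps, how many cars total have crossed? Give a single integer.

Answer: 2

Derivation:
Step 1 [NS]: N:car3-GO,E:wait,S:car4-GO,W:wait | queues: N=0 E=0 S=0 W=2
Step 2 [NS]: N:empty,E:wait,S:empty,W:wait | queues: N=0 E=0 S=0 W=2
Step 3 [NS]: N:empty,E:wait,S:empty,W:wait | queues: N=0 E=0 S=0 W=2
Cars crossed by step 3: 2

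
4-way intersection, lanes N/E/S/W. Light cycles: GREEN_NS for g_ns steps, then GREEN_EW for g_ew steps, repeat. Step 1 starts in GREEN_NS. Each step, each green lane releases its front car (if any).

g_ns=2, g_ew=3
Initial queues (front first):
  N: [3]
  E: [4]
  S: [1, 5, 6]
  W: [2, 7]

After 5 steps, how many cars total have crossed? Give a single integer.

Step 1 [NS]: N:car3-GO,E:wait,S:car1-GO,W:wait | queues: N=0 E=1 S=2 W=2
Step 2 [NS]: N:empty,E:wait,S:car5-GO,W:wait | queues: N=0 E=1 S=1 W=2
Step 3 [EW]: N:wait,E:car4-GO,S:wait,W:car2-GO | queues: N=0 E=0 S=1 W=1
Step 4 [EW]: N:wait,E:empty,S:wait,W:car7-GO | queues: N=0 E=0 S=1 W=0
Step 5 [EW]: N:wait,E:empty,S:wait,W:empty | queues: N=0 E=0 S=1 W=0
Cars crossed by step 5: 6

Answer: 6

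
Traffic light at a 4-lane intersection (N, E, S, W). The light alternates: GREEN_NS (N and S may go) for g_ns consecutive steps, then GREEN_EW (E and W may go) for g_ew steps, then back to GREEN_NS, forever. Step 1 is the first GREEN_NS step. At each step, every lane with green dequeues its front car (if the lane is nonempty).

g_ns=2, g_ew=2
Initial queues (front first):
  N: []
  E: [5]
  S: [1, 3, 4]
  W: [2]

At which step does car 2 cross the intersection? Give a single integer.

Step 1 [NS]: N:empty,E:wait,S:car1-GO,W:wait | queues: N=0 E=1 S=2 W=1
Step 2 [NS]: N:empty,E:wait,S:car3-GO,W:wait | queues: N=0 E=1 S=1 W=1
Step 3 [EW]: N:wait,E:car5-GO,S:wait,W:car2-GO | queues: N=0 E=0 S=1 W=0
Step 4 [EW]: N:wait,E:empty,S:wait,W:empty | queues: N=0 E=0 S=1 W=0
Step 5 [NS]: N:empty,E:wait,S:car4-GO,W:wait | queues: N=0 E=0 S=0 W=0
Car 2 crosses at step 3

3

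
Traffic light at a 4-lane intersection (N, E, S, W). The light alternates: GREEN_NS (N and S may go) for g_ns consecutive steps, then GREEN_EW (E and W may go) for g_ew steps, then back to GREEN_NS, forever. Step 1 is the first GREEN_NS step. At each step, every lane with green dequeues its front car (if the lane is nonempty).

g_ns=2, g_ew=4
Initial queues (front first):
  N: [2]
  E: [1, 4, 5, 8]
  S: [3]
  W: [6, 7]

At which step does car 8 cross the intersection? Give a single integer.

Step 1 [NS]: N:car2-GO,E:wait,S:car3-GO,W:wait | queues: N=0 E=4 S=0 W=2
Step 2 [NS]: N:empty,E:wait,S:empty,W:wait | queues: N=0 E=4 S=0 W=2
Step 3 [EW]: N:wait,E:car1-GO,S:wait,W:car6-GO | queues: N=0 E=3 S=0 W=1
Step 4 [EW]: N:wait,E:car4-GO,S:wait,W:car7-GO | queues: N=0 E=2 S=0 W=0
Step 5 [EW]: N:wait,E:car5-GO,S:wait,W:empty | queues: N=0 E=1 S=0 W=0
Step 6 [EW]: N:wait,E:car8-GO,S:wait,W:empty | queues: N=0 E=0 S=0 W=0
Car 8 crosses at step 6

6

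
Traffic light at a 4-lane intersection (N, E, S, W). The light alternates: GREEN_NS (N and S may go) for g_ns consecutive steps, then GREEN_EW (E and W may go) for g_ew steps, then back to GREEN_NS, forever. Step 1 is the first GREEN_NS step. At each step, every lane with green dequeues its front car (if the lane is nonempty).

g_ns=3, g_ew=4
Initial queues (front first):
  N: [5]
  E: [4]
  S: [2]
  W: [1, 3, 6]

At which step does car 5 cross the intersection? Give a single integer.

Step 1 [NS]: N:car5-GO,E:wait,S:car2-GO,W:wait | queues: N=0 E=1 S=0 W=3
Step 2 [NS]: N:empty,E:wait,S:empty,W:wait | queues: N=0 E=1 S=0 W=3
Step 3 [NS]: N:empty,E:wait,S:empty,W:wait | queues: N=0 E=1 S=0 W=3
Step 4 [EW]: N:wait,E:car4-GO,S:wait,W:car1-GO | queues: N=0 E=0 S=0 W=2
Step 5 [EW]: N:wait,E:empty,S:wait,W:car3-GO | queues: N=0 E=0 S=0 W=1
Step 6 [EW]: N:wait,E:empty,S:wait,W:car6-GO | queues: N=0 E=0 S=0 W=0
Car 5 crosses at step 1

1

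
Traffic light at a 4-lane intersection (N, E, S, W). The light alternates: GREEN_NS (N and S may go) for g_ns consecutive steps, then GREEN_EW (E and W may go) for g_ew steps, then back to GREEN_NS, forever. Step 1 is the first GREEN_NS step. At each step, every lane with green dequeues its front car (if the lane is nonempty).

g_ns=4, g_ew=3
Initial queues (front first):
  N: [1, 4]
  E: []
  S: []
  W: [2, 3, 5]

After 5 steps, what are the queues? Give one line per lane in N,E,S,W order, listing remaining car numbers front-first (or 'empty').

Step 1 [NS]: N:car1-GO,E:wait,S:empty,W:wait | queues: N=1 E=0 S=0 W=3
Step 2 [NS]: N:car4-GO,E:wait,S:empty,W:wait | queues: N=0 E=0 S=0 W=3
Step 3 [NS]: N:empty,E:wait,S:empty,W:wait | queues: N=0 E=0 S=0 W=3
Step 4 [NS]: N:empty,E:wait,S:empty,W:wait | queues: N=0 E=0 S=0 W=3
Step 5 [EW]: N:wait,E:empty,S:wait,W:car2-GO | queues: N=0 E=0 S=0 W=2

N: empty
E: empty
S: empty
W: 3 5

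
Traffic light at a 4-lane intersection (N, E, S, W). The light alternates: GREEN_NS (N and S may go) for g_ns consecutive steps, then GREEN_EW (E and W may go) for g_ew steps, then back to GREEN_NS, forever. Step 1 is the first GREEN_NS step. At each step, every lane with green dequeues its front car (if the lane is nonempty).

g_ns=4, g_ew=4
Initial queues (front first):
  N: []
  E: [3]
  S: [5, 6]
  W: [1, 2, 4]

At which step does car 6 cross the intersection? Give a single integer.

Step 1 [NS]: N:empty,E:wait,S:car5-GO,W:wait | queues: N=0 E=1 S=1 W=3
Step 2 [NS]: N:empty,E:wait,S:car6-GO,W:wait | queues: N=0 E=1 S=0 W=3
Step 3 [NS]: N:empty,E:wait,S:empty,W:wait | queues: N=0 E=1 S=0 W=3
Step 4 [NS]: N:empty,E:wait,S:empty,W:wait | queues: N=0 E=1 S=0 W=3
Step 5 [EW]: N:wait,E:car3-GO,S:wait,W:car1-GO | queues: N=0 E=0 S=0 W=2
Step 6 [EW]: N:wait,E:empty,S:wait,W:car2-GO | queues: N=0 E=0 S=0 W=1
Step 7 [EW]: N:wait,E:empty,S:wait,W:car4-GO | queues: N=0 E=0 S=0 W=0
Car 6 crosses at step 2

2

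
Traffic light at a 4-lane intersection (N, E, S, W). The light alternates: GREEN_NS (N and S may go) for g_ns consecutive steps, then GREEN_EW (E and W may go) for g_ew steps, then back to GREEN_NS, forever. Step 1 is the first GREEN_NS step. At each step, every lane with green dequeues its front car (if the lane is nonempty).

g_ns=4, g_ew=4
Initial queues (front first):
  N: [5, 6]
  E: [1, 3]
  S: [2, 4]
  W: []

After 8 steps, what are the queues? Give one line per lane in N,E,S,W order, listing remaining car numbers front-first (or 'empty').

Step 1 [NS]: N:car5-GO,E:wait,S:car2-GO,W:wait | queues: N=1 E=2 S=1 W=0
Step 2 [NS]: N:car6-GO,E:wait,S:car4-GO,W:wait | queues: N=0 E=2 S=0 W=0
Step 3 [NS]: N:empty,E:wait,S:empty,W:wait | queues: N=0 E=2 S=0 W=0
Step 4 [NS]: N:empty,E:wait,S:empty,W:wait | queues: N=0 E=2 S=0 W=0
Step 5 [EW]: N:wait,E:car1-GO,S:wait,W:empty | queues: N=0 E=1 S=0 W=0
Step 6 [EW]: N:wait,E:car3-GO,S:wait,W:empty | queues: N=0 E=0 S=0 W=0

N: empty
E: empty
S: empty
W: empty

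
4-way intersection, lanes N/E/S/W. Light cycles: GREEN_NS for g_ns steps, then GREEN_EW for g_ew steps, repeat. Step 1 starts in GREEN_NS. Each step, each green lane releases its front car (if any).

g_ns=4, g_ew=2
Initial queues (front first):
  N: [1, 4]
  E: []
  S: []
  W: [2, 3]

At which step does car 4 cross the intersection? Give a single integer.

Step 1 [NS]: N:car1-GO,E:wait,S:empty,W:wait | queues: N=1 E=0 S=0 W=2
Step 2 [NS]: N:car4-GO,E:wait,S:empty,W:wait | queues: N=0 E=0 S=0 W=2
Step 3 [NS]: N:empty,E:wait,S:empty,W:wait | queues: N=0 E=0 S=0 W=2
Step 4 [NS]: N:empty,E:wait,S:empty,W:wait | queues: N=0 E=0 S=0 W=2
Step 5 [EW]: N:wait,E:empty,S:wait,W:car2-GO | queues: N=0 E=0 S=0 W=1
Step 6 [EW]: N:wait,E:empty,S:wait,W:car3-GO | queues: N=0 E=0 S=0 W=0
Car 4 crosses at step 2

2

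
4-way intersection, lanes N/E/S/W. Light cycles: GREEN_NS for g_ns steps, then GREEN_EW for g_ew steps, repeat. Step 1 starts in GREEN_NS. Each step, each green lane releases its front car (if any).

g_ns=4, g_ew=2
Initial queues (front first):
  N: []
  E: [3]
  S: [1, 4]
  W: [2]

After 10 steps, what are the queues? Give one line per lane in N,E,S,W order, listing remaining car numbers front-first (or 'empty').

Step 1 [NS]: N:empty,E:wait,S:car1-GO,W:wait | queues: N=0 E=1 S=1 W=1
Step 2 [NS]: N:empty,E:wait,S:car4-GO,W:wait | queues: N=0 E=1 S=0 W=1
Step 3 [NS]: N:empty,E:wait,S:empty,W:wait | queues: N=0 E=1 S=0 W=1
Step 4 [NS]: N:empty,E:wait,S:empty,W:wait | queues: N=0 E=1 S=0 W=1
Step 5 [EW]: N:wait,E:car3-GO,S:wait,W:car2-GO | queues: N=0 E=0 S=0 W=0

N: empty
E: empty
S: empty
W: empty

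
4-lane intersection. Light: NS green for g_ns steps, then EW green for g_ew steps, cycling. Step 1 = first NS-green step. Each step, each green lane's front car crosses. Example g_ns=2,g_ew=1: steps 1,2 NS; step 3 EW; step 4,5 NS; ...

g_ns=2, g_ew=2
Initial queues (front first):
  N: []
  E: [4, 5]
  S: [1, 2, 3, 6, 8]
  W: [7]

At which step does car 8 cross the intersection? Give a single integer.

Step 1 [NS]: N:empty,E:wait,S:car1-GO,W:wait | queues: N=0 E=2 S=4 W=1
Step 2 [NS]: N:empty,E:wait,S:car2-GO,W:wait | queues: N=0 E=2 S=3 W=1
Step 3 [EW]: N:wait,E:car4-GO,S:wait,W:car7-GO | queues: N=0 E=1 S=3 W=0
Step 4 [EW]: N:wait,E:car5-GO,S:wait,W:empty | queues: N=0 E=0 S=3 W=0
Step 5 [NS]: N:empty,E:wait,S:car3-GO,W:wait | queues: N=0 E=0 S=2 W=0
Step 6 [NS]: N:empty,E:wait,S:car6-GO,W:wait | queues: N=0 E=0 S=1 W=0
Step 7 [EW]: N:wait,E:empty,S:wait,W:empty | queues: N=0 E=0 S=1 W=0
Step 8 [EW]: N:wait,E:empty,S:wait,W:empty | queues: N=0 E=0 S=1 W=0
Step 9 [NS]: N:empty,E:wait,S:car8-GO,W:wait | queues: N=0 E=0 S=0 W=0
Car 8 crosses at step 9

9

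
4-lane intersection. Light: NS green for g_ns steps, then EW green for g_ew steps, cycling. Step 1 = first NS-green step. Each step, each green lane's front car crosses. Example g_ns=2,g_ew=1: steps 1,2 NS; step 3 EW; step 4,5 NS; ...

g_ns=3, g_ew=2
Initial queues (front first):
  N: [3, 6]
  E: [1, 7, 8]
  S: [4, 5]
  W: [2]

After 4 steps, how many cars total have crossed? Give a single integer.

Answer: 6

Derivation:
Step 1 [NS]: N:car3-GO,E:wait,S:car4-GO,W:wait | queues: N=1 E=3 S=1 W=1
Step 2 [NS]: N:car6-GO,E:wait,S:car5-GO,W:wait | queues: N=0 E=3 S=0 W=1
Step 3 [NS]: N:empty,E:wait,S:empty,W:wait | queues: N=0 E=3 S=0 W=1
Step 4 [EW]: N:wait,E:car1-GO,S:wait,W:car2-GO | queues: N=0 E=2 S=0 W=0
Cars crossed by step 4: 6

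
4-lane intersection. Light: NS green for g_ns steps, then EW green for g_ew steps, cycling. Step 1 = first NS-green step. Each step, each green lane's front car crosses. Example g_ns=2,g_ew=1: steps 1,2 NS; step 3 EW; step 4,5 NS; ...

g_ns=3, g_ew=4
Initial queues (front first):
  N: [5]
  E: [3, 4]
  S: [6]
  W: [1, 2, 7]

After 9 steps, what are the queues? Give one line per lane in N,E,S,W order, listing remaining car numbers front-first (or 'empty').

Step 1 [NS]: N:car5-GO,E:wait,S:car6-GO,W:wait | queues: N=0 E=2 S=0 W=3
Step 2 [NS]: N:empty,E:wait,S:empty,W:wait | queues: N=0 E=2 S=0 W=3
Step 3 [NS]: N:empty,E:wait,S:empty,W:wait | queues: N=0 E=2 S=0 W=3
Step 4 [EW]: N:wait,E:car3-GO,S:wait,W:car1-GO | queues: N=0 E=1 S=0 W=2
Step 5 [EW]: N:wait,E:car4-GO,S:wait,W:car2-GO | queues: N=0 E=0 S=0 W=1
Step 6 [EW]: N:wait,E:empty,S:wait,W:car7-GO | queues: N=0 E=0 S=0 W=0

N: empty
E: empty
S: empty
W: empty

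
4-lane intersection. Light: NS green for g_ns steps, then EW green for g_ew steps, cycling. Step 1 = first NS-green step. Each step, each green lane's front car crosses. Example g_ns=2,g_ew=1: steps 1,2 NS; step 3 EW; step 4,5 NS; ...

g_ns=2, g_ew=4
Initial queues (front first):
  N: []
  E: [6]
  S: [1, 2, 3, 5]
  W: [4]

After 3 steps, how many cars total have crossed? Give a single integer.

Answer: 4

Derivation:
Step 1 [NS]: N:empty,E:wait,S:car1-GO,W:wait | queues: N=0 E=1 S=3 W=1
Step 2 [NS]: N:empty,E:wait,S:car2-GO,W:wait | queues: N=0 E=1 S=2 W=1
Step 3 [EW]: N:wait,E:car6-GO,S:wait,W:car4-GO | queues: N=0 E=0 S=2 W=0
Cars crossed by step 3: 4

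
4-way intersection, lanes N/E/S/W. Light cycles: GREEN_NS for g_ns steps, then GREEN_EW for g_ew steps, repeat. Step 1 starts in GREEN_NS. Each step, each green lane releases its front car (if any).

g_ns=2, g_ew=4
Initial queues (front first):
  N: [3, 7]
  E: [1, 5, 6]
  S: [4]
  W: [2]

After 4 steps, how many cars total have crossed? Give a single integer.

Step 1 [NS]: N:car3-GO,E:wait,S:car4-GO,W:wait | queues: N=1 E=3 S=0 W=1
Step 2 [NS]: N:car7-GO,E:wait,S:empty,W:wait | queues: N=0 E=3 S=0 W=1
Step 3 [EW]: N:wait,E:car1-GO,S:wait,W:car2-GO | queues: N=0 E=2 S=0 W=0
Step 4 [EW]: N:wait,E:car5-GO,S:wait,W:empty | queues: N=0 E=1 S=0 W=0
Cars crossed by step 4: 6

Answer: 6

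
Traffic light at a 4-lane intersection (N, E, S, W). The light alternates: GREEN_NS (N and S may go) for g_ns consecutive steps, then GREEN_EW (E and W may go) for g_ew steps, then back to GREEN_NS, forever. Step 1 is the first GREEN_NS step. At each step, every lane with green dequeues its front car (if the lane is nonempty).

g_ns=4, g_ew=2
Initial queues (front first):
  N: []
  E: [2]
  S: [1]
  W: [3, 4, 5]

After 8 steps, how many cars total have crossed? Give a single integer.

Answer: 4

Derivation:
Step 1 [NS]: N:empty,E:wait,S:car1-GO,W:wait | queues: N=0 E=1 S=0 W=3
Step 2 [NS]: N:empty,E:wait,S:empty,W:wait | queues: N=0 E=1 S=0 W=3
Step 3 [NS]: N:empty,E:wait,S:empty,W:wait | queues: N=0 E=1 S=0 W=3
Step 4 [NS]: N:empty,E:wait,S:empty,W:wait | queues: N=0 E=1 S=0 W=3
Step 5 [EW]: N:wait,E:car2-GO,S:wait,W:car3-GO | queues: N=0 E=0 S=0 W=2
Step 6 [EW]: N:wait,E:empty,S:wait,W:car4-GO | queues: N=0 E=0 S=0 W=1
Step 7 [NS]: N:empty,E:wait,S:empty,W:wait | queues: N=0 E=0 S=0 W=1
Step 8 [NS]: N:empty,E:wait,S:empty,W:wait | queues: N=0 E=0 S=0 W=1
Cars crossed by step 8: 4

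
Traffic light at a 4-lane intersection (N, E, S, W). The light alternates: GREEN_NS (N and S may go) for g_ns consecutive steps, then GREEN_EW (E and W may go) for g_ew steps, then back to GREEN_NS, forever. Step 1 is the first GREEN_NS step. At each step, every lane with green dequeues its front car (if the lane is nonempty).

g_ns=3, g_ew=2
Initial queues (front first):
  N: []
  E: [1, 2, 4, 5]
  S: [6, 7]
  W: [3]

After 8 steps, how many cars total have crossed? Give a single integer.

Step 1 [NS]: N:empty,E:wait,S:car6-GO,W:wait | queues: N=0 E=4 S=1 W=1
Step 2 [NS]: N:empty,E:wait,S:car7-GO,W:wait | queues: N=0 E=4 S=0 W=1
Step 3 [NS]: N:empty,E:wait,S:empty,W:wait | queues: N=0 E=4 S=0 W=1
Step 4 [EW]: N:wait,E:car1-GO,S:wait,W:car3-GO | queues: N=0 E=3 S=0 W=0
Step 5 [EW]: N:wait,E:car2-GO,S:wait,W:empty | queues: N=0 E=2 S=0 W=0
Step 6 [NS]: N:empty,E:wait,S:empty,W:wait | queues: N=0 E=2 S=0 W=0
Step 7 [NS]: N:empty,E:wait,S:empty,W:wait | queues: N=0 E=2 S=0 W=0
Step 8 [NS]: N:empty,E:wait,S:empty,W:wait | queues: N=0 E=2 S=0 W=0
Cars crossed by step 8: 5

Answer: 5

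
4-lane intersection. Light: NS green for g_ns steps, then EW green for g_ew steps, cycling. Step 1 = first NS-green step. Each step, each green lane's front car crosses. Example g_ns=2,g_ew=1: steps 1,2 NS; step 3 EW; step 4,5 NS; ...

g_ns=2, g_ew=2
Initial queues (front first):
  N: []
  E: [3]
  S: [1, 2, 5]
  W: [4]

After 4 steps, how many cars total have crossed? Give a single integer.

Answer: 4

Derivation:
Step 1 [NS]: N:empty,E:wait,S:car1-GO,W:wait | queues: N=0 E=1 S=2 W=1
Step 2 [NS]: N:empty,E:wait,S:car2-GO,W:wait | queues: N=0 E=1 S=1 W=1
Step 3 [EW]: N:wait,E:car3-GO,S:wait,W:car4-GO | queues: N=0 E=0 S=1 W=0
Step 4 [EW]: N:wait,E:empty,S:wait,W:empty | queues: N=0 E=0 S=1 W=0
Cars crossed by step 4: 4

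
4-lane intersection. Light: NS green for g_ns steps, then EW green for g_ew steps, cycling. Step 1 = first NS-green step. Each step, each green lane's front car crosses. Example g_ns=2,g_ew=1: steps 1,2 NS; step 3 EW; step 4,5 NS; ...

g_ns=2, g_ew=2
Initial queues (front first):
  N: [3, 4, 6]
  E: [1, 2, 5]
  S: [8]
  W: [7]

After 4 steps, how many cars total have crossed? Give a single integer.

Step 1 [NS]: N:car3-GO,E:wait,S:car8-GO,W:wait | queues: N=2 E=3 S=0 W=1
Step 2 [NS]: N:car4-GO,E:wait,S:empty,W:wait | queues: N=1 E=3 S=0 W=1
Step 3 [EW]: N:wait,E:car1-GO,S:wait,W:car7-GO | queues: N=1 E=2 S=0 W=0
Step 4 [EW]: N:wait,E:car2-GO,S:wait,W:empty | queues: N=1 E=1 S=0 W=0
Cars crossed by step 4: 6

Answer: 6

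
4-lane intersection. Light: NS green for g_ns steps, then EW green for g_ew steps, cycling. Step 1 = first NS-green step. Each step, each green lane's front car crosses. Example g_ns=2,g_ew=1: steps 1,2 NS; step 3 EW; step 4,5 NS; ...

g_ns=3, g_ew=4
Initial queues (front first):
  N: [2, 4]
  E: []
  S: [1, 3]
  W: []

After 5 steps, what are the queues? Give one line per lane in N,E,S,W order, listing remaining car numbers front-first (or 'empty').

Step 1 [NS]: N:car2-GO,E:wait,S:car1-GO,W:wait | queues: N=1 E=0 S=1 W=0
Step 2 [NS]: N:car4-GO,E:wait,S:car3-GO,W:wait | queues: N=0 E=0 S=0 W=0

N: empty
E: empty
S: empty
W: empty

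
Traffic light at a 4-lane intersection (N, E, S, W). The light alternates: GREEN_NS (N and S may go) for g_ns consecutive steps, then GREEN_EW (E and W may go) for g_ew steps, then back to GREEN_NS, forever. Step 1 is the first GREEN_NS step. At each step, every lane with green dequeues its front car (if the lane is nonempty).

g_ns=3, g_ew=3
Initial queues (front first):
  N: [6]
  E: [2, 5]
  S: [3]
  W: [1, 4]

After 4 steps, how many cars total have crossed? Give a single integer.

Step 1 [NS]: N:car6-GO,E:wait,S:car3-GO,W:wait | queues: N=0 E=2 S=0 W=2
Step 2 [NS]: N:empty,E:wait,S:empty,W:wait | queues: N=0 E=2 S=0 W=2
Step 3 [NS]: N:empty,E:wait,S:empty,W:wait | queues: N=0 E=2 S=0 W=2
Step 4 [EW]: N:wait,E:car2-GO,S:wait,W:car1-GO | queues: N=0 E=1 S=0 W=1
Cars crossed by step 4: 4

Answer: 4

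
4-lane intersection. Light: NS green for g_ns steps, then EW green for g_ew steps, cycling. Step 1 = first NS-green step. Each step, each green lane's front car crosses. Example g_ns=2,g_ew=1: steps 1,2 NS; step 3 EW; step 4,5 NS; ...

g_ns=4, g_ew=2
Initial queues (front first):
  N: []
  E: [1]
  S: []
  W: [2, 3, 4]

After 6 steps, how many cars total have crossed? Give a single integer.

Answer: 3

Derivation:
Step 1 [NS]: N:empty,E:wait,S:empty,W:wait | queues: N=0 E=1 S=0 W=3
Step 2 [NS]: N:empty,E:wait,S:empty,W:wait | queues: N=0 E=1 S=0 W=3
Step 3 [NS]: N:empty,E:wait,S:empty,W:wait | queues: N=0 E=1 S=0 W=3
Step 4 [NS]: N:empty,E:wait,S:empty,W:wait | queues: N=0 E=1 S=0 W=3
Step 5 [EW]: N:wait,E:car1-GO,S:wait,W:car2-GO | queues: N=0 E=0 S=0 W=2
Step 6 [EW]: N:wait,E:empty,S:wait,W:car3-GO | queues: N=0 E=0 S=0 W=1
Cars crossed by step 6: 3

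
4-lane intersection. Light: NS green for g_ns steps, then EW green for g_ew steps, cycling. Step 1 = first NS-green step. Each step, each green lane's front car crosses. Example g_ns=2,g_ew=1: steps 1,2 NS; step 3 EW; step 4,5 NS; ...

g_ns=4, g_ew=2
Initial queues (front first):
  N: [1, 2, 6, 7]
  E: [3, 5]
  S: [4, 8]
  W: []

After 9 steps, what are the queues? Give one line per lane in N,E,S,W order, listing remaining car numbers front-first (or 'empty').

Step 1 [NS]: N:car1-GO,E:wait,S:car4-GO,W:wait | queues: N=3 E=2 S=1 W=0
Step 2 [NS]: N:car2-GO,E:wait,S:car8-GO,W:wait | queues: N=2 E=2 S=0 W=0
Step 3 [NS]: N:car6-GO,E:wait,S:empty,W:wait | queues: N=1 E=2 S=0 W=0
Step 4 [NS]: N:car7-GO,E:wait,S:empty,W:wait | queues: N=0 E=2 S=0 W=0
Step 5 [EW]: N:wait,E:car3-GO,S:wait,W:empty | queues: N=0 E=1 S=0 W=0
Step 6 [EW]: N:wait,E:car5-GO,S:wait,W:empty | queues: N=0 E=0 S=0 W=0

N: empty
E: empty
S: empty
W: empty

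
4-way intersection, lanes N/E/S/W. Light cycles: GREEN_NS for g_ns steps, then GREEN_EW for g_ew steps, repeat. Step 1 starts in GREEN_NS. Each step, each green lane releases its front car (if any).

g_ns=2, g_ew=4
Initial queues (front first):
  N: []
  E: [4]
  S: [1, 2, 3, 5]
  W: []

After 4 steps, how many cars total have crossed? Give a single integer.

Answer: 3

Derivation:
Step 1 [NS]: N:empty,E:wait,S:car1-GO,W:wait | queues: N=0 E=1 S=3 W=0
Step 2 [NS]: N:empty,E:wait,S:car2-GO,W:wait | queues: N=0 E=1 S=2 W=0
Step 3 [EW]: N:wait,E:car4-GO,S:wait,W:empty | queues: N=0 E=0 S=2 W=0
Step 4 [EW]: N:wait,E:empty,S:wait,W:empty | queues: N=0 E=0 S=2 W=0
Cars crossed by step 4: 3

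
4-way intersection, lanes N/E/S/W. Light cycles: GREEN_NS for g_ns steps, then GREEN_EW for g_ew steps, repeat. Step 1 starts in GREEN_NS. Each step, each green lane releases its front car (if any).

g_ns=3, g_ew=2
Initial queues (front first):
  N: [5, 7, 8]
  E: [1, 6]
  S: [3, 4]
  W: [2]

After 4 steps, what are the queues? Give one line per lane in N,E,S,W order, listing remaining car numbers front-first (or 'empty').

Step 1 [NS]: N:car5-GO,E:wait,S:car3-GO,W:wait | queues: N=2 E=2 S=1 W=1
Step 2 [NS]: N:car7-GO,E:wait,S:car4-GO,W:wait | queues: N=1 E=2 S=0 W=1
Step 3 [NS]: N:car8-GO,E:wait,S:empty,W:wait | queues: N=0 E=2 S=0 W=1
Step 4 [EW]: N:wait,E:car1-GO,S:wait,W:car2-GO | queues: N=0 E=1 S=0 W=0

N: empty
E: 6
S: empty
W: empty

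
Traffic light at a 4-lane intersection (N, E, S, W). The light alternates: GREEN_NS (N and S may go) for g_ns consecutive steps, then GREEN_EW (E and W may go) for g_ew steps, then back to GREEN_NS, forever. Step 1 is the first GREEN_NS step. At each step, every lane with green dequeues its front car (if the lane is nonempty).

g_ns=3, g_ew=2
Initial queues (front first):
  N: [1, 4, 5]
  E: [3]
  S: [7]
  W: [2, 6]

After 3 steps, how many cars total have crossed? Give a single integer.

Answer: 4

Derivation:
Step 1 [NS]: N:car1-GO,E:wait,S:car7-GO,W:wait | queues: N=2 E=1 S=0 W=2
Step 2 [NS]: N:car4-GO,E:wait,S:empty,W:wait | queues: N=1 E=1 S=0 W=2
Step 3 [NS]: N:car5-GO,E:wait,S:empty,W:wait | queues: N=0 E=1 S=0 W=2
Cars crossed by step 3: 4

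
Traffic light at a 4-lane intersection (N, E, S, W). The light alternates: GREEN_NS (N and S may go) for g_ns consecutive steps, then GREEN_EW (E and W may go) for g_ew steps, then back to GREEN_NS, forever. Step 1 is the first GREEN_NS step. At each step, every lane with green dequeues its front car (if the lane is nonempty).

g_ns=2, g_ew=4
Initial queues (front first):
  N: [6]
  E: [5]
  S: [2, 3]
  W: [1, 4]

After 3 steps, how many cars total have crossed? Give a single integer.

Answer: 5

Derivation:
Step 1 [NS]: N:car6-GO,E:wait,S:car2-GO,W:wait | queues: N=0 E=1 S=1 W=2
Step 2 [NS]: N:empty,E:wait,S:car3-GO,W:wait | queues: N=0 E=1 S=0 W=2
Step 3 [EW]: N:wait,E:car5-GO,S:wait,W:car1-GO | queues: N=0 E=0 S=0 W=1
Cars crossed by step 3: 5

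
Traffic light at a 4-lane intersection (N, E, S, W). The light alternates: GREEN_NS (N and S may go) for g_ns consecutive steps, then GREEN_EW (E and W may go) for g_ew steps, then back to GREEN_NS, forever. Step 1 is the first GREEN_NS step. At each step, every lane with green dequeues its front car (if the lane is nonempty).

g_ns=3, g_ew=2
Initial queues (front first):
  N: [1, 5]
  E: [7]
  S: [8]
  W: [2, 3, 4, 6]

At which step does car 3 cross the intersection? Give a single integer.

Step 1 [NS]: N:car1-GO,E:wait,S:car8-GO,W:wait | queues: N=1 E=1 S=0 W=4
Step 2 [NS]: N:car5-GO,E:wait,S:empty,W:wait | queues: N=0 E=1 S=0 W=4
Step 3 [NS]: N:empty,E:wait,S:empty,W:wait | queues: N=0 E=1 S=0 W=4
Step 4 [EW]: N:wait,E:car7-GO,S:wait,W:car2-GO | queues: N=0 E=0 S=0 W=3
Step 5 [EW]: N:wait,E:empty,S:wait,W:car3-GO | queues: N=0 E=0 S=0 W=2
Step 6 [NS]: N:empty,E:wait,S:empty,W:wait | queues: N=0 E=0 S=0 W=2
Step 7 [NS]: N:empty,E:wait,S:empty,W:wait | queues: N=0 E=0 S=0 W=2
Step 8 [NS]: N:empty,E:wait,S:empty,W:wait | queues: N=0 E=0 S=0 W=2
Step 9 [EW]: N:wait,E:empty,S:wait,W:car4-GO | queues: N=0 E=0 S=0 W=1
Step 10 [EW]: N:wait,E:empty,S:wait,W:car6-GO | queues: N=0 E=0 S=0 W=0
Car 3 crosses at step 5

5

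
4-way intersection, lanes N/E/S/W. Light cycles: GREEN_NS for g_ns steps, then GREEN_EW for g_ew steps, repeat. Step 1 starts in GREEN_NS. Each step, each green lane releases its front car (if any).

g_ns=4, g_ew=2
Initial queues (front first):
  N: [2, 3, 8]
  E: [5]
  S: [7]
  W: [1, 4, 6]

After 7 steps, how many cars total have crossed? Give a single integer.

Step 1 [NS]: N:car2-GO,E:wait,S:car7-GO,W:wait | queues: N=2 E=1 S=0 W=3
Step 2 [NS]: N:car3-GO,E:wait,S:empty,W:wait | queues: N=1 E=1 S=0 W=3
Step 3 [NS]: N:car8-GO,E:wait,S:empty,W:wait | queues: N=0 E=1 S=0 W=3
Step 4 [NS]: N:empty,E:wait,S:empty,W:wait | queues: N=0 E=1 S=0 W=3
Step 5 [EW]: N:wait,E:car5-GO,S:wait,W:car1-GO | queues: N=0 E=0 S=0 W=2
Step 6 [EW]: N:wait,E:empty,S:wait,W:car4-GO | queues: N=0 E=0 S=0 W=1
Step 7 [NS]: N:empty,E:wait,S:empty,W:wait | queues: N=0 E=0 S=0 W=1
Cars crossed by step 7: 7

Answer: 7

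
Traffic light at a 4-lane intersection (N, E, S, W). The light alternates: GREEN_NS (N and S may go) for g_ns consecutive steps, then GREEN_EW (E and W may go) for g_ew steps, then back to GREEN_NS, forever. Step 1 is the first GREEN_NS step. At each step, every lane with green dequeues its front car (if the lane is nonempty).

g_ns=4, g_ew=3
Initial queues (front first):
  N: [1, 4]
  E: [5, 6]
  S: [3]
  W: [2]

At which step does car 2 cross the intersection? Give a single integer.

Step 1 [NS]: N:car1-GO,E:wait,S:car3-GO,W:wait | queues: N=1 E=2 S=0 W=1
Step 2 [NS]: N:car4-GO,E:wait,S:empty,W:wait | queues: N=0 E=2 S=0 W=1
Step 3 [NS]: N:empty,E:wait,S:empty,W:wait | queues: N=0 E=2 S=0 W=1
Step 4 [NS]: N:empty,E:wait,S:empty,W:wait | queues: N=0 E=2 S=0 W=1
Step 5 [EW]: N:wait,E:car5-GO,S:wait,W:car2-GO | queues: N=0 E=1 S=0 W=0
Step 6 [EW]: N:wait,E:car6-GO,S:wait,W:empty | queues: N=0 E=0 S=0 W=0
Car 2 crosses at step 5

5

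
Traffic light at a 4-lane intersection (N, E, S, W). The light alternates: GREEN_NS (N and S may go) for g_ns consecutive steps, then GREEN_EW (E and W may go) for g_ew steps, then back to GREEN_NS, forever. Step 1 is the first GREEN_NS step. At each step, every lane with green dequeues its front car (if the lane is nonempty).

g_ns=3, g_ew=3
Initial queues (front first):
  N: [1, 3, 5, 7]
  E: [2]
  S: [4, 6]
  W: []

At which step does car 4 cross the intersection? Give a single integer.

Step 1 [NS]: N:car1-GO,E:wait,S:car4-GO,W:wait | queues: N=3 E=1 S=1 W=0
Step 2 [NS]: N:car3-GO,E:wait,S:car6-GO,W:wait | queues: N=2 E=1 S=0 W=0
Step 3 [NS]: N:car5-GO,E:wait,S:empty,W:wait | queues: N=1 E=1 S=0 W=0
Step 4 [EW]: N:wait,E:car2-GO,S:wait,W:empty | queues: N=1 E=0 S=0 W=0
Step 5 [EW]: N:wait,E:empty,S:wait,W:empty | queues: N=1 E=0 S=0 W=0
Step 6 [EW]: N:wait,E:empty,S:wait,W:empty | queues: N=1 E=0 S=0 W=0
Step 7 [NS]: N:car7-GO,E:wait,S:empty,W:wait | queues: N=0 E=0 S=0 W=0
Car 4 crosses at step 1

1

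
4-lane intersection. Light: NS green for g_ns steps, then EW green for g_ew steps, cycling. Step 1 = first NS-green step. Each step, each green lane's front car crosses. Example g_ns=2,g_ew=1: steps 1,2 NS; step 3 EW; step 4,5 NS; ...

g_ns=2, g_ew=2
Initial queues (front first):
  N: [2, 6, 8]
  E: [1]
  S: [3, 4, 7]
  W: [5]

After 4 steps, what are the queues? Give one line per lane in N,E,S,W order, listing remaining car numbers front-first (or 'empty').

Step 1 [NS]: N:car2-GO,E:wait,S:car3-GO,W:wait | queues: N=2 E=1 S=2 W=1
Step 2 [NS]: N:car6-GO,E:wait,S:car4-GO,W:wait | queues: N=1 E=1 S=1 W=1
Step 3 [EW]: N:wait,E:car1-GO,S:wait,W:car5-GO | queues: N=1 E=0 S=1 W=0
Step 4 [EW]: N:wait,E:empty,S:wait,W:empty | queues: N=1 E=0 S=1 W=0

N: 8
E: empty
S: 7
W: empty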